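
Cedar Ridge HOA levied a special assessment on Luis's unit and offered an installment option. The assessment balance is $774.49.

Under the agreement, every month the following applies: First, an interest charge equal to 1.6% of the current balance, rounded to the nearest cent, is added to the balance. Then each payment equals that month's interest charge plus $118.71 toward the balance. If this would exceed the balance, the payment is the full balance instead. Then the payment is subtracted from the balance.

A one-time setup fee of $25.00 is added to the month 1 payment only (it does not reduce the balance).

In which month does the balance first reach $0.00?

Month 1: opening $774.49; interest $12.39 → $786.88; payment $131.10 (+ $25.00 fee); balance $655.78
Month 2: opening $655.78; interest $10.49 → $666.27; payment $129.20; balance $537.07
Month 3: opening $537.07; interest $8.59 → $545.66; payment $127.30; balance $418.36
Month 4: opening $418.36; interest $6.69 → $425.05; payment $125.40; balance $299.65
Month 5: opening $299.65; interest $4.79 → $304.44; payment $123.50; balance $180.94
Month 6: opening $180.94; interest $2.90 → $183.84; payment $121.61; balance $62.23
Month 7: opening $62.23; interest $1.00 → $63.23; payment $63.23; balance $0.00
Balance reaches $0.00 in month 7.

7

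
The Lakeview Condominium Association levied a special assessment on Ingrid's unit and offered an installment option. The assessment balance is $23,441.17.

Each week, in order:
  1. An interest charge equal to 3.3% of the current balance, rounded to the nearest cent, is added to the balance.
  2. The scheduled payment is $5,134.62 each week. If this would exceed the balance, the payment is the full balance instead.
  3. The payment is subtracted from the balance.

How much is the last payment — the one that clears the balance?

Week 1: $23,441.17 +$773.56 interest = $24,214.73; pay $5,134.62 → $19,080.11
Week 2: $19,080.11 +$629.64 interest = $19,709.75; pay $5,134.62 → $14,575.13
Week 3: $14,575.13 +$480.98 interest = $15,056.11; pay $5,134.62 → $9,921.49
Week 4: $9,921.49 +$327.41 interest = $10,248.90; pay $5,134.62 → $5,114.28
Week 5: $5,114.28 +$168.77 interest = $5,283.05; pay $5,134.62 → $148.43
Week 6: $148.43 +$4.90 interest = $153.33; pay $153.33 → $0.00

$153.33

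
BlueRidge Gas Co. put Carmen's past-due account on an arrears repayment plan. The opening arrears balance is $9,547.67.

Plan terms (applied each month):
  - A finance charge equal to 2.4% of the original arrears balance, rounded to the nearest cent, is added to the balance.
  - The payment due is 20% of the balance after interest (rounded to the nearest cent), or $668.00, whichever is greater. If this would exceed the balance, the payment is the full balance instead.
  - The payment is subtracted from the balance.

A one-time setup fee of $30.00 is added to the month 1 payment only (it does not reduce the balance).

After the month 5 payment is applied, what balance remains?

$3,744.80

# | Opening | Interest | Payment | Fee | End bal
1 | $9,547.67 | $229.14 | $1,955.36 | $30.00 | $7,821.45
2 | $7,821.45 | $229.14 | $1,610.12 | — | $6,440.47
3 | $6,440.47 | $229.14 | $1,333.92 | — | $5,335.69
4 | $5,335.69 | $229.14 | $1,112.97 | — | $4,451.86
5 | $4,451.86 | $229.14 | $936.20 | — | $3,744.80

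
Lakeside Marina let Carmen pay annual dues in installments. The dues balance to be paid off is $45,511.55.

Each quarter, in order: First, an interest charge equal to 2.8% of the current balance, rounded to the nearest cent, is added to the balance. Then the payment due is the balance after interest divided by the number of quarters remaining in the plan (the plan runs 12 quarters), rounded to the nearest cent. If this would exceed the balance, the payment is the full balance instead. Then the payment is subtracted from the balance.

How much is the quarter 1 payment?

Quarter 1: $45,511.55 +$1,274.32 interest = $46,785.87; pay $3,898.82 → $42,887.05

$3,898.82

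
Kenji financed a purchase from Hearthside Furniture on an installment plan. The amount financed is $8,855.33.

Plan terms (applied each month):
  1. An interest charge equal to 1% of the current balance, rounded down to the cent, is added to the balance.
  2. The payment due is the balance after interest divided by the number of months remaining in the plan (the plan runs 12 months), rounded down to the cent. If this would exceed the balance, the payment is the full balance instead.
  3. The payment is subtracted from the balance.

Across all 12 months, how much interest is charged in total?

# | Opening | Interest | Payment | End bal
1 | $8,855.33 | $88.55 | $745.32 | $8,198.56
2 | $8,198.56 | $81.98 | $752.77 | $7,527.77
3 | $7,527.77 | $75.27 | $760.30 | $6,842.74
4 | $6,842.74 | $68.42 | $767.90 | $6,143.26
5 | $6,143.26 | $61.43 | $775.58 | $5,429.11
6 | $5,429.11 | $54.29 | $783.34 | $4,700.06
7 | $4,700.06 | $47.00 | $791.17 | $3,955.89
8 | $3,955.89 | $39.55 | $799.08 | $3,196.36
9 | $3,196.36 | $31.96 | $807.08 | $2,421.24
10 | $2,421.24 | $24.21 | $815.15 | $1,630.30
11 | $1,630.30 | $16.30 | $823.30 | $823.30
12 | $823.30 | $8.23 | $831.53 | $0.00
Total interest: $88.55 + $81.98 + $75.27 + $68.42 + $61.43 + $54.29 + $47.00 + $39.55 + $31.96 + $24.21 + $16.30 + $8.23 = $597.19

$597.19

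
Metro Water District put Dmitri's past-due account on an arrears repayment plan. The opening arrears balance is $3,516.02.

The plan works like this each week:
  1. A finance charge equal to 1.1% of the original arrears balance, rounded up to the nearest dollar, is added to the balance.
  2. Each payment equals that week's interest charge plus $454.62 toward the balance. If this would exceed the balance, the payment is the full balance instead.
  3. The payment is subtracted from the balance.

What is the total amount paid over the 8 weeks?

$3,828.02

Week 1: $3,516.02 +$39.00 interest = $3,555.02; pay $493.62 → $3,061.40
Week 2: $3,061.40 +$39.00 interest = $3,100.40; pay $493.62 → $2,606.78
Week 3: $2,606.78 +$39.00 interest = $2,645.78; pay $493.62 → $2,152.16
Week 4: $2,152.16 +$39.00 interest = $2,191.16; pay $493.62 → $1,697.54
Week 5: $1,697.54 +$39.00 interest = $1,736.54; pay $493.62 → $1,242.92
Week 6: $1,242.92 +$39.00 interest = $1,281.92; pay $493.62 → $788.30
Week 7: $788.30 +$39.00 interest = $827.30; pay $493.62 → $333.68
Week 8: $333.68 +$39.00 interest = $372.68; pay $372.68 → $0.00
Total paid: $3,828.02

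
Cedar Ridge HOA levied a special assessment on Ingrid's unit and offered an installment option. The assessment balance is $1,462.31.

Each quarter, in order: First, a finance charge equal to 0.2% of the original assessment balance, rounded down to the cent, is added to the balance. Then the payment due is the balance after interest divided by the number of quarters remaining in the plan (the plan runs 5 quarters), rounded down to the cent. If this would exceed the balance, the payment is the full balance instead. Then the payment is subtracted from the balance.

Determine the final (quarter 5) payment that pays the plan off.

Quarter 1: opening $1,462.31; interest $2.92 → $1,465.23; payment $293.04; balance $1,172.19
Quarter 2: opening $1,172.19; interest $2.92 → $1,175.11; payment $293.77; balance $881.34
Quarter 3: opening $881.34; interest $2.92 → $884.26; payment $294.75; balance $589.51
Quarter 4: opening $589.51; interest $2.92 → $592.43; payment $296.21; balance $296.22
Quarter 5: opening $296.22; interest $2.92 → $299.14; payment $299.14; balance $0.00

$299.14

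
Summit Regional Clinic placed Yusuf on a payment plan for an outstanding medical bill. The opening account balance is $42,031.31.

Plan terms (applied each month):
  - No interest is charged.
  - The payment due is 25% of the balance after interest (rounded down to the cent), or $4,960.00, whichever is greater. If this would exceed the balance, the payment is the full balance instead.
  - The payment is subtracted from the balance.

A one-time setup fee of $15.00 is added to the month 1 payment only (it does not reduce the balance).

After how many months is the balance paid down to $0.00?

7

Month 1: opening $42,031.31; payment $10,507.82 (+ $15.00 fee); balance $31,523.49
Month 2: opening $31,523.49; payment $7,880.87; balance $23,642.62
Month 3: opening $23,642.62; payment $5,910.65; balance $17,731.97
Month 4: opening $17,731.97; payment $4,960.00; balance $12,771.97
Month 5: opening $12,771.97; payment $4,960.00; balance $7,811.97
Month 6: opening $7,811.97; payment $4,960.00; balance $2,851.97
Month 7: opening $2,851.97; payment $2,851.97; balance $0.00
Balance reaches $0.00 in month 7.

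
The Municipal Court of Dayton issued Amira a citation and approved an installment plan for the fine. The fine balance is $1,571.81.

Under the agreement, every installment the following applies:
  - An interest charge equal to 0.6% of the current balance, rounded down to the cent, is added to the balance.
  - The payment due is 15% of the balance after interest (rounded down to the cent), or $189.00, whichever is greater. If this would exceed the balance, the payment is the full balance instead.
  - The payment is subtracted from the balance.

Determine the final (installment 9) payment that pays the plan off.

$40.37

Installment 1: opening $1,571.81; interest $9.43 → $1,581.24; payment $237.18; balance $1,344.06
Installment 2: opening $1,344.06; interest $8.06 → $1,352.12; payment $202.81; balance $1,149.31
Installment 3: opening $1,149.31; interest $6.89 → $1,156.20; payment $189.00; balance $967.20
Installment 4: opening $967.20; interest $5.80 → $973.00; payment $189.00; balance $784.00
Installment 5: opening $784.00; interest $4.70 → $788.70; payment $189.00; balance $599.70
Installment 6: opening $599.70; interest $3.59 → $603.29; payment $189.00; balance $414.29
Installment 7: opening $414.29; interest $2.48 → $416.77; payment $189.00; balance $227.77
Installment 8: opening $227.77; interest $1.36 → $229.13; payment $189.00; balance $40.13
Installment 9: opening $40.13; interest $0.24 → $40.37; payment $40.37; balance $0.00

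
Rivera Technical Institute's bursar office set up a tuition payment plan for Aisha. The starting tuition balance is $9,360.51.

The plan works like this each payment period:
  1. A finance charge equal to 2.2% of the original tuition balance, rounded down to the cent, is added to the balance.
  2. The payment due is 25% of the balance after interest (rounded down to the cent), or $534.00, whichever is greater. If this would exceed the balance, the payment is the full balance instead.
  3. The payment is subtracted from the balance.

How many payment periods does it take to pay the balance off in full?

Payment period 1: $9,360.51 +$205.93 interest = $9,566.44; pay $2,391.61 → $7,174.83
Payment period 2: $7,174.83 +$205.93 interest = $7,380.76; pay $1,845.19 → $5,535.57
Payment period 3: $5,535.57 +$205.93 interest = $5,741.50; pay $1,435.37 → $4,306.13
Payment period 4: $4,306.13 +$205.93 interest = $4,512.06; pay $1,128.01 → $3,384.05
Payment period 5: $3,384.05 +$205.93 interest = $3,589.98; pay $897.49 → $2,692.49
Payment period 6: $2,692.49 +$205.93 interest = $2,898.42; pay $724.60 → $2,173.82
Payment period 7: $2,173.82 +$205.93 interest = $2,379.75; pay $594.93 → $1,784.82
Payment period 8: $1,784.82 +$205.93 interest = $1,990.75; pay $534.00 → $1,456.75
Payment period 9: $1,456.75 +$205.93 interest = $1,662.68; pay $534.00 → $1,128.68
Payment period 10: $1,128.68 +$205.93 interest = $1,334.61; pay $534.00 → $800.61
Payment period 11: $800.61 +$205.93 interest = $1,006.54; pay $534.00 → $472.54
Payment period 12: $472.54 +$205.93 interest = $678.47; pay $534.00 → $144.47
Payment period 13: $144.47 +$205.93 interest = $350.40; pay $350.40 → $0.00
Balance reaches $0.00 in payment period 13.

13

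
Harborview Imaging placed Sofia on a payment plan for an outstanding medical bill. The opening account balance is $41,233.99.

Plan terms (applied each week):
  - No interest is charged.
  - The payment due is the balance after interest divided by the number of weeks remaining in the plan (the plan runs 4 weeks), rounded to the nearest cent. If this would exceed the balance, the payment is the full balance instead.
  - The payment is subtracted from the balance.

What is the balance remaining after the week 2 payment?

$20,616.99

Week 1: opening $41,233.99; payment $10,308.50; balance $30,925.49
Week 2: opening $30,925.49; payment $10,308.50; balance $20,616.99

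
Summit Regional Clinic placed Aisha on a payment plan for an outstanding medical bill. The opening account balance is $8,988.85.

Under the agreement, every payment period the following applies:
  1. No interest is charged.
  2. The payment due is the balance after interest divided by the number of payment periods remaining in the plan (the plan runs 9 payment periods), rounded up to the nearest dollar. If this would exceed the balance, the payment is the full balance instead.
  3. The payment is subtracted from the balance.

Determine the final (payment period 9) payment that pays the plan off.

$997.85

Payment period 1: opening $8,988.85; payment $999.00; balance $7,989.85
Payment period 2: opening $7,989.85; payment $999.00; balance $6,990.85
Payment period 3: opening $6,990.85; payment $999.00; balance $5,991.85
Payment period 4: opening $5,991.85; payment $999.00; balance $4,992.85
Payment period 5: opening $4,992.85; payment $999.00; balance $3,993.85
Payment period 6: opening $3,993.85; payment $999.00; balance $2,994.85
Payment period 7: opening $2,994.85; payment $999.00; balance $1,995.85
Payment period 8: opening $1,995.85; payment $998.00; balance $997.85
Payment period 9: opening $997.85; payment $997.85; balance $0.00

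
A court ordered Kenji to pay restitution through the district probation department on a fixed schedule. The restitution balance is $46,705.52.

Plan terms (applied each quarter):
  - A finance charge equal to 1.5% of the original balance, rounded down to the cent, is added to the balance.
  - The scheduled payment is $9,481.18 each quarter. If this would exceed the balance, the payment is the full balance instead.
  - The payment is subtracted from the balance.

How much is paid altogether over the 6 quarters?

$50,909.00

Quarter 1: $46,705.52 +$700.58 interest = $47,406.10; pay $9,481.18 → $37,924.92
Quarter 2: $37,924.92 +$700.58 interest = $38,625.50; pay $9,481.18 → $29,144.32
Quarter 3: $29,144.32 +$700.58 interest = $29,844.90; pay $9,481.18 → $20,363.72
Quarter 4: $20,363.72 +$700.58 interest = $21,064.30; pay $9,481.18 → $11,583.12
Quarter 5: $11,583.12 +$700.58 interest = $12,283.70; pay $9,481.18 → $2,802.52
Quarter 6: $2,802.52 +$700.58 interest = $3,503.10; pay $3,503.10 → $0.00
Total paid: $50,909.00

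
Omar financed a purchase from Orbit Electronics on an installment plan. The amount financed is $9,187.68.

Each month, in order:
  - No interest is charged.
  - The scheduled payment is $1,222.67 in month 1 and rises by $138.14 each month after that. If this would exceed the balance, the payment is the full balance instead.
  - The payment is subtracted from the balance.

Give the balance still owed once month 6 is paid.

Month 1: $9,187.68 − $1,222.67 → $7,965.01
Month 2: $7,965.01 − $1,360.81 → $6,604.20
Month 3: $6,604.20 − $1,498.95 → $5,105.25
Month 4: $5,105.25 − $1,637.09 → $3,468.16
Month 5: $3,468.16 − $1,775.23 → $1,692.93
Month 6: $1,692.93 − $1,692.93 → $0.00

$0.00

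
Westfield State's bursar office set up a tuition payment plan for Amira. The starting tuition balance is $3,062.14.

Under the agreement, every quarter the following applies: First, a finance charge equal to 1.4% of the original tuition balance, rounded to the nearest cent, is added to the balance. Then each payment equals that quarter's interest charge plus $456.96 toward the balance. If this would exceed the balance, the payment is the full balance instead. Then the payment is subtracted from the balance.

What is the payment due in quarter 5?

$499.83

Quarter 1: $3,062.14 +$42.87 interest = $3,105.01; pay $499.83 → $2,605.18
Quarter 2: $2,605.18 +$42.87 interest = $2,648.05; pay $499.83 → $2,148.22
Quarter 3: $2,148.22 +$42.87 interest = $2,191.09; pay $499.83 → $1,691.26
Quarter 4: $1,691.26 +$42.87 interest = $1,734.13; pay $499.83 → $1,234.30
Quarter 5: $1,234.30 +$42.87 interest = $1,277.17; pay $499.83 → $777.34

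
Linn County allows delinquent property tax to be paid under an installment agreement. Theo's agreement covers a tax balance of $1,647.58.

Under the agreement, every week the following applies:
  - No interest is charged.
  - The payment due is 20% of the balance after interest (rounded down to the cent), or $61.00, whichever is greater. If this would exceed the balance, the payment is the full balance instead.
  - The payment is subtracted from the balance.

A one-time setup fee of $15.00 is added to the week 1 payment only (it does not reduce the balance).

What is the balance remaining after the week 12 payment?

Week 1: $1,647.58 − $329.51 (+ $15.00 fee) → $1,318.07
Week 2: $1,318.07 − $263.61 → $1,054.46
Week 3: $1,054.46 − $210.89 → $843.57
Week 4: $843.57 − $168.71 → $674.86
Week 5: $674.86 − $134.97 → $539.89
Week 6: $539.89 − $107.97 → $431.92
Week 7: $431.92 − $86.38 → $345.54
Week 8: $345.54 − $69.10 → $276.44
Week 9: $276.44 − $61.00 → $215.44
Week 10: $215.44 − $61.00 → $154.44
Week 11: $154.44 − $61.00 → $93.44
Week 12: $93.44 − $61.00 → $32.44

$32.44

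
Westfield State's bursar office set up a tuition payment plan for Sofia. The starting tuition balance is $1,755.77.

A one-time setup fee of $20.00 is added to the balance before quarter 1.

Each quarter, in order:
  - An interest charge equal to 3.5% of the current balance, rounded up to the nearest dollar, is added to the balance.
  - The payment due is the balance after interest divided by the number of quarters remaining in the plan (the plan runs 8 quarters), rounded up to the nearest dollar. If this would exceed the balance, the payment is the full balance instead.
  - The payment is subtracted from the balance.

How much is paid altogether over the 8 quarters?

Quarter 1: opening $1,775.77; interest $63.00 → $1,838.77; payment $230.00; balance $1,608.77
Quarter 2: opening $1,608.77; interest $57.00 → $1,665.77; payment $238.00; balance $1,427.77
Quarter 3: opening $1,427.77; interest $50.00 → $1,477.77; payment $247.00; balance $1,230.77
Quarter 4: opening $1,230.77; interest $44.00 → $1,274.77; payment $255.00; balance $1,019.77
Quarter 5: opening $1,019.77; interest $36.00 → $1,055.77; payment $264.00; balance $791.77
Quarter 6: opening $791.77; interest $28.00 → $819.77; payment $274.00; balance $545.77
Quarter 7: opening $545.77; interest $20.00 → $565.77; payment $283.00; balance $282.77
Quarter 8: opening $282.77; interest $10.00 → $292.77; payment $292.77; balance $0.00
Total paid: $2,083.77

$2,083.77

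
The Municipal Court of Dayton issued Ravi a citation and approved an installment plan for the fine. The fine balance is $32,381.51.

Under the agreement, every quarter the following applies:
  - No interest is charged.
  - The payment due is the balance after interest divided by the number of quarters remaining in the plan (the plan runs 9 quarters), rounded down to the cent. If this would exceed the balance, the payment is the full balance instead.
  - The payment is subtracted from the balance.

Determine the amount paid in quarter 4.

Quarter 1: opening $32,381.51; payment $3,597.94; balance $28,783.57
Quarter 2: opening $28,783.57; payment $3,597.94; balance $25,185.63
Quarter 3: opening $25,185.63; payment $3,597.94; balance $21,587.69
Quarter 4: opening $21,587.69; payment $3,597.94; balance $17,989.75

$3,597.94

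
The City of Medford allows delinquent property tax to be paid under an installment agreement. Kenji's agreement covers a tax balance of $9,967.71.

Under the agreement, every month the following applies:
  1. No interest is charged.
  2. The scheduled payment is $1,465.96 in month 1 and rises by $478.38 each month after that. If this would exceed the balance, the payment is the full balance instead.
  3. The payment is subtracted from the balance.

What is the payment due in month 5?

$1,233.59

Month 1: $9,967.71 − $1,465.96 → $8,501.75
Month 2: $8,501.75 − $1,944.34 → $6,557.41
Month 3: $6,557.41 − $2,422.72 → $4,134.69
Month 4: $4,134.69 − $2,901.10 → $1,233.59
Month 5: $1,233.59 − $1,233.59 → $0.00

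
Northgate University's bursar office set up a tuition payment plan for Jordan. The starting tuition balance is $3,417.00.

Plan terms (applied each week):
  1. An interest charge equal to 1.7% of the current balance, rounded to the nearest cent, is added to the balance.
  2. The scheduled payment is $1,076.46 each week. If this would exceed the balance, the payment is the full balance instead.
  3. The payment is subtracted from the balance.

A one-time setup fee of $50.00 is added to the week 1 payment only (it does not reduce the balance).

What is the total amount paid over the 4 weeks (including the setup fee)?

Week 1: opening $3,417.00; interest $58.09 → $3,475.09; payment $1,076.46 (+ $50.00 fee); balance $2,398.63
Week 2: opening $2,398.63; interest $40.78 → $2,439.41; payment $1,076.46; balance $1,362.95
Week 3: opening $1,362.95; interest $23.17 → $1,386.12; payment $1,076.46; balance $309.66
Week 4: opening $309.66; interest $5.26 → $314.92; payment $314.92; balance $0.00
Total paid: $3,594.30

$3,594.30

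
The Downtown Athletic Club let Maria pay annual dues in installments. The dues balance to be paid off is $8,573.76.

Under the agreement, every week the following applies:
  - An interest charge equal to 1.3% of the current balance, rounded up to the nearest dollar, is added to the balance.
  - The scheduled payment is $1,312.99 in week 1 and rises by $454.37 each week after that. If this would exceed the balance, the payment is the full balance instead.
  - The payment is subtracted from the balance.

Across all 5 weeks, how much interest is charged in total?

Week 1: $8,573.76 +$112.00 interest = $8,685.76; pay $1,312.99 → $7,372.77
Week 2: $7,372.77 +$96.00 interest = $7,468.77; pay $1,767.36 → $5,701.41
Week 3: $5,701.41 +$75.00 interest = $5,776.41; pay $2,221.73 → $3,554.68
Week 4: $3,554.68 +$47.00 interest = $3,601.68; pay $2,676.10 → $925.58
Week 5: $925.58 +$13.00 interest = $938.58; pay $938.58 → $0.00
Total interest: $112.00 + $96.00 + $75.00 + $47.00 + $13.00 = $343.00

$343.00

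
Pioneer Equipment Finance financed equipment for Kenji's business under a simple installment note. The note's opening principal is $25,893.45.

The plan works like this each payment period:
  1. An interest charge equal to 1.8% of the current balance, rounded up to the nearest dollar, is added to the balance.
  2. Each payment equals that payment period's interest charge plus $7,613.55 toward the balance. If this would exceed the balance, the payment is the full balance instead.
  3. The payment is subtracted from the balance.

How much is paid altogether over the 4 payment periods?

# | Opening | Interest | Payment | End bal
1 | $25,893.45 | $467.00 | $8,080.55 | $18,279.90
2 | $18,279.90 | $330.00 | $7,943.55 | $10,666.35
3 | $10,666.35 | $192.00 | $7,805.55 | $3,052.80
4 | $3,052.80 | $55.00 | $3,107.80 | $0.00
Total paid: $26,937.45

$26,937.45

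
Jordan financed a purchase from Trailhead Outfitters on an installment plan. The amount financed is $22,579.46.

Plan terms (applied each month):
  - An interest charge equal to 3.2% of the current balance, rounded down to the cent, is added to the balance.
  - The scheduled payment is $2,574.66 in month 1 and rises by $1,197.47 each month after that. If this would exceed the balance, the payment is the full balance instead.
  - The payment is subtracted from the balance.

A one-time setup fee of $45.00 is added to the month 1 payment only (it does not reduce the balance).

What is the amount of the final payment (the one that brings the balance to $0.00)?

$353.81

Month 1: $22,579.46 +$722.54 interest = $23,302.00; pay $2,574.66 (+ $45.00 fee) → $20,727.34
Month 2: $20,727.34 +$663.27 interest = $21,390.61; pay $3,772.13 → $17,618.48
Month 3: $17,618.48 +$563.79 interest = $18,182.27; pay $4,969.60 → $13,212.67
Month 4: $13,212.67 +$422.80 interest = $13,635.47; pay $6,167.07 → $7,468.40
Month 5: $7,468.40 +$238.98 interest = $7,707.38; pay $7,364.54 → $342.84
Month 6: $342.84 +$10.97 interest = $353.81; pay $353.81 → $0.00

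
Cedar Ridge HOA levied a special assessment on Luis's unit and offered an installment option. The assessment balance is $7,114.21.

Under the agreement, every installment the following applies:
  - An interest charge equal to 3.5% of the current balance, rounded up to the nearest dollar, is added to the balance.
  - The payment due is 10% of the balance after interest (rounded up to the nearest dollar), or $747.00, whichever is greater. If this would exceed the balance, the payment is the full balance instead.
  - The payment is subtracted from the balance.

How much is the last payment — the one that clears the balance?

# | Opening | Interest | Payment | End bal
1 | $7,114.21 | $249.00 | $747.00 | $6,616.21
2 | $6,616.21 | $232.00 | $747.00 | $6,101.21
3 | $6,101.21 | $214.00 | $747.00 | $5,568.21
4 | $5,568.21 | $195.00 | $747.00 | $5,016.21
5 | $5,016.21 | $176.00 | $747.00 | $4,445.21
6 | $4,445.21 | $156.00 | $747.00 | $3,854.21
7 | $3,854.21 | $135.00 | $747.00 | $3,242.21
8 | $3,242.21 | $114.00 | $747.00 | $2,609.21
9 | $2,609.21 | $92.00 | $747.00 | $1,954.21
10 | $1,954.21 | $69.00 | $747.00 | $1,276.21
11 | $1,276.21 | $45.00 | $747.00 | $574.21
12 | $574.21 | $21.00 | $595.21 | $0.00

$595.21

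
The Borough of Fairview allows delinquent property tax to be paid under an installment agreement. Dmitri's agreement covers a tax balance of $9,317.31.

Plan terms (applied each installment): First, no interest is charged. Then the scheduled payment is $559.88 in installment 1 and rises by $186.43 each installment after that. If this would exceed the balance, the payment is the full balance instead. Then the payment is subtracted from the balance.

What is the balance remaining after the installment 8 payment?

$0.00

Installment 1: opening $9,317.31; payment $559.88; balance $8,757.43
Installment 2: opening $8,757.43; payment $746.31; balance $8,011.12
Installment 3: opening $8,011.12; payment $932.74; balance $7,078.38
Installment 4: opening $7,078.38; payment $1,119.17; balance $5,959.21
Installment 5: opening $5,959.21; payment $1,305.60; balance $4,653.61
Installment 6: opening $4,653.61; payment $1,492.03; balance $3,161.58
Installment 7: opening $3,161.58; payment $1,678.46; balance $1,483.12
Installment 8: opening $1,483.12; payment $1,483.12; balance $0.00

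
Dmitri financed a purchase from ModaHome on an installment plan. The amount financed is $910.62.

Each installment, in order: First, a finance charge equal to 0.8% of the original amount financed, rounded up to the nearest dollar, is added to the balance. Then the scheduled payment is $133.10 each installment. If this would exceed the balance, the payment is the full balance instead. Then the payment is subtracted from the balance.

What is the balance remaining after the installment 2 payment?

# | Opening | Interest | Payment | End bal
1 | $910.62 | $8.00 | $133.10 | $785.52
2 | $785.52 | $8.00 | $133.10 | $660.42

$660.42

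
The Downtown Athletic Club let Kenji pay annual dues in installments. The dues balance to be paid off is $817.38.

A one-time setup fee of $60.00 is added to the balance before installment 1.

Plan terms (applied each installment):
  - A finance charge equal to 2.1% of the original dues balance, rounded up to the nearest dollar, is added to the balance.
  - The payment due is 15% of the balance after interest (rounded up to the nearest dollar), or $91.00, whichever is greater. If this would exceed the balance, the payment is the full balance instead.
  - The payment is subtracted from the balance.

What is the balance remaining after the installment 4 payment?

Installment 1: opening $877.38; interest $18.00 → $895.38; payment $135.00; balance $760.38
Installment 2: opening $760.38; interest $18.00 → $778.38; payment $117.00; balance $661.38
Installment 3: opening $661.38; interest $18.00 → $679.38; payment $102.00; balance $577.38
Installment 4: opening $577.38; interest $18.00 → $595.38; payment $91.00; balance $504.38

$504.38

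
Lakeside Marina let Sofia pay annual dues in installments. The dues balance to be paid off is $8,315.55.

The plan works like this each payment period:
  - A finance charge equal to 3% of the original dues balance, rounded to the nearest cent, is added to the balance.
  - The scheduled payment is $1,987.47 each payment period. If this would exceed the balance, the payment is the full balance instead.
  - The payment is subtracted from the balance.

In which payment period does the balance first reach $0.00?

Payment period 1: $8,315.55 +$249.47 interest = $8,565.02; pay $1,987.47 → $6,577.55
Payment period 2: $6,577.55 +$249.47 interest = $6,827.02; pay $1,987.47 → $4,839.55
Payment period 3: $4,839.55 +$249.47 interest = $5,089.02; pay $1,987.47 → $3,101.55
Payment period 4: $3,101.55 +$249.47 interest = $3,351.02; pay $1,987.47 → $1,363.55
Payment period 5: $1,363.55 +$249.47 interest = $1,613.02; pay $1,613.02 → $0.00
Balance reaches $0.00 in payment period 5.

5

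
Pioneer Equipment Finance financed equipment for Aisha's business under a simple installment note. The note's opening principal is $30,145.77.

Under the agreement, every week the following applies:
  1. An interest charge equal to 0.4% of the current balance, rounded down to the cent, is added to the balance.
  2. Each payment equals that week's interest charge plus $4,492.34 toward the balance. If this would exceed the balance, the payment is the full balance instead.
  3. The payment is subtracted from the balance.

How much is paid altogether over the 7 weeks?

Week 1: opening $30,145.77; interest $120.58 → $30,266.35; payment $4,612.92; balance $25,653.43
Week 2: opening $25,653.43; interest $102.61 → $25,756.04; payment $4,594.95; balance $21,161.09
Week 3: opening $21,161.09; interest $84.64 → $21,245.73; payment $4,576.98; balance $16,668.75
Week 4: opening $16,668.75; interest $66.67 → $16,735.42; payment $4,559.01; balance $12,176.41
Week 5: opening $12,176.41; interest $48.70 → $12,225.11; payment $4,541.04; balance $7,684.07
Week 6: opening $7,684.07; interest $30.73 → $7,714.80; payment $4,523.07; balance $3,191.73
Week 7: opening $3,191.73; interest $12.76 → $3,204.49; payment $3,204.49; balance $0.00
Total paid: $30,612.46

$30,612.46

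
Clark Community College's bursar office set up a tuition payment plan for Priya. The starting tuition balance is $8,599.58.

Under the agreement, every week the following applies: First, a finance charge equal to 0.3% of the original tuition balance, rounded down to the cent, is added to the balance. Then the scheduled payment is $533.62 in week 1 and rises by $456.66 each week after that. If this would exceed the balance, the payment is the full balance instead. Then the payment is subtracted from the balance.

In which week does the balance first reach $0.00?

6

Week 1: $8,599.58 +$25.79 interest = $8,625.37; pay $533.62 → $8,091.75
Week 2: $8,091.75 +$25.79 interest = $8,117.54; pay $990.28 → $7,127.26
Week 3: $7,127.26 +$25.79 interest = $7,153.05; pay $1,446.94 → $5,706.11
Week 4: $5,706.11 +$25.79 interest = $5,731.90; pay $1,903.60 → $3,828.30
Week 5: $3,828.30 +$25.79 interest = $3,854.09; pay $2,360.26 → $1,493.83
Week 6: $1,493.83 +$25.79 interest = $1,519.62; pay $1,519.62 → $0.00
Balance reaches $0.00 in week 6.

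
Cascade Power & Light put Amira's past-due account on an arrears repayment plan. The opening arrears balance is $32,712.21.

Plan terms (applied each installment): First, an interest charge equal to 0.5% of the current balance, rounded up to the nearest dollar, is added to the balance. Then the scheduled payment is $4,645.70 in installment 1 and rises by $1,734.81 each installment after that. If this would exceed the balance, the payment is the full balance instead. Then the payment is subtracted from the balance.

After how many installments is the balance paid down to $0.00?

5

Installment 1: $32,712.21 +$164.00 interest = $32,876.21; pay $4,645.70 → $28,230.51
Installment 2: $28,230.51 +$142.00 interest = $28,372.51; pay $6,380.51 → $21,992.00
Installment 3: $21,992.00 +$110.00 interest = $22,102.00; pay $8,115.32 → $13,986.68
Installment 4: $13,986.68 +$70.00 interest = $14,056.68; pay $9,850.13 → $4,206.55
Installment 5: $4,206.55 +$22.00 interest = $4,228.55; pay $4,228.55 → $0.00
Balance reaches $0.00 in installment 5.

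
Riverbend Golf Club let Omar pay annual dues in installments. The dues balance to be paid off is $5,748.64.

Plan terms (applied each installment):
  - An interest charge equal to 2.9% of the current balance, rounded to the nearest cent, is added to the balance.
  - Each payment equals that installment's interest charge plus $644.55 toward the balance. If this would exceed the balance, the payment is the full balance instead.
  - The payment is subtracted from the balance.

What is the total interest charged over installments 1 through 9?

# | Opening | Interest | Payment | End bal
1 | $5,748.64 | $166.71 | $811.26 | $5,104.09
2 | $5,104.09 | $148.02 | $792.57 | $4,459.54
3 | $4,459.54 | $129.33 | $773.88 | $3,814.99
4 | $3,814.99 | $110.63 | $755.18 | $3,170.44
5 | $3,170.44 | $91.94 | $736.49 | $2,525.89
6 | $2,525.89 | $73.25 | $717.80 | $1,881.34
7 | $1,881.34 | $54.56 | $699.11 | $1,236.79
8 | $1,236.79 | $35.87 | $680.42 | $592.24
9 | $592.24 | $17.17 | $609.41 | $0.00
Total interest: $166.71 + $148.02 + $129.33 + $110.63 + $91.94 + $73.25 + $54.56 + $35.87 + $17.17 = $827.48

$827.48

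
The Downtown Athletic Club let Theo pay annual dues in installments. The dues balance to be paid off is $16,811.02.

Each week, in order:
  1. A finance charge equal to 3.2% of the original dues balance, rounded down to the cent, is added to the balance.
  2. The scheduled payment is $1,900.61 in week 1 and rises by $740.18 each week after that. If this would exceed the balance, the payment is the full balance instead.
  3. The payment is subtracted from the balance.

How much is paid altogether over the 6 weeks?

$20,038.72

# | Opening | Interest | Payment | End bal
1 | $16,811.02 | $537.95 | $1,900.61 | $15,448.36
2 | $15,448.36 | $537.95 | $2,640.79 | $13,345.52
3 | $13,345.52 | $537.95 | $3,380.97 | $10,502.50
4 | $10,502.50 | $537.95 | $4,121.15 | $6,919.30
5 | $6,919.30 | $537.95 | $4,861.33 | $2,595.92
6 | $2,595.92 | $537.95 | $3,133.87 | $0.00
Total paid: $20,038.72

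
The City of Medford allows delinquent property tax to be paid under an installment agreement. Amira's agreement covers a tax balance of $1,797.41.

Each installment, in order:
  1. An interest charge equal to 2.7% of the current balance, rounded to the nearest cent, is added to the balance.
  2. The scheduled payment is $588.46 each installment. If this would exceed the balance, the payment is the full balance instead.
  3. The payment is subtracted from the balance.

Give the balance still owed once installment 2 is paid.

$702.97

Installment 1: $1,797.41 +$48.53 interest = $1,845.94; pay $588.46 → $1,257.48
Installment 2: $1,257.48 +$33.95 interest = $1,291.43; pay $588.46 → $702.97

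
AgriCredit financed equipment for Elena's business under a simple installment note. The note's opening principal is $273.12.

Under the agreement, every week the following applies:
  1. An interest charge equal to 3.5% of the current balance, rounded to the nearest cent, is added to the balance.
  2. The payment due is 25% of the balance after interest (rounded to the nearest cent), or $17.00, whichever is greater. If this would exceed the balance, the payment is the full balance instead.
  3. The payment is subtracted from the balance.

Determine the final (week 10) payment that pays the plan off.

$13.90

Week 1: opening $273.12; interest $9.56 → $282.68; payment $70.67; balance $212.01
Week 2: opening $212.01; interest $7.42 → $219.43; payment $54.86; balance $164.57
Week 3: opening $164.57; interest $5.76 → $170.33; payment $42.58; balance $127.75
Week 4: opening $127.75; interest $4.47 → $132.22; payment $33.06; balance $99.16
Week 5: opening $99.16; interest $3.47 → $102.63; payment $25.66; balance $76.97
Week 6: opening $76.97; interest $2.69 → $79.66; payment $19.92; balance $59.74
Week 7: opening $59.74; interest $2.09 → $61.83; payment $17.00; balance $44.83
Week 8: opening $44.83; interest $1.57 → $46.40; payment $17.00; balance $29.40
Week 9: opening $29.40; interest $1.03 → $30.43; payment $17.00; balance $13.43
Week 10: opening $13.43; interest $0.47 → $13.90; payment $13.90; balance $0.00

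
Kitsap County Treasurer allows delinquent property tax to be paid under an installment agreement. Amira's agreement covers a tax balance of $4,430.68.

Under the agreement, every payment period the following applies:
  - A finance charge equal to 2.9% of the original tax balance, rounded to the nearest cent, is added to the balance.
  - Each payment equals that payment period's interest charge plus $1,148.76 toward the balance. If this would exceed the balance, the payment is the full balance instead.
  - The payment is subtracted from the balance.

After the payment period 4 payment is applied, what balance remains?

$0.00

Payment period 1: opening $4,430.68; interest $128.49 → $4,559.17; payment $1,277.25; balance $3,281.92
Payment period 2: opening $3,281.92; interest $128.49 → $3,410.41; payment $1,277.25; balance $2,133.16
Payment period 3: opening $2,133.16; interest $128.49 → $2,261.65; payment $1,277.25; balance $984.40
Payment period 4: opening $984.40; interest $128.49 → $1,112.89; payment $1,112.89; balance $0.00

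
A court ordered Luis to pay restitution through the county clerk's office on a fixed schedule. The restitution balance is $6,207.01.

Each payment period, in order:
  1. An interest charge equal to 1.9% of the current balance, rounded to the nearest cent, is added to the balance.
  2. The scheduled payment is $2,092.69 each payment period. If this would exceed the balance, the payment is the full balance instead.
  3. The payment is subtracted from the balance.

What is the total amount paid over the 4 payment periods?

Payment period 1: $6,207.01 +$117.93 interest = $6,324.94; pay $2,092.69 → $4,232.25
Payment period 2: $4,232.25 +$80.41 interest = $4,312.66; pay $2,092.69 → $2,219.97
Payment period 3: $2,219.97 +$42.18 interest = $2,262.15; pay $2,092.69 → $169.46
Payment period 4: $169.46 +$3.22 interest = $172.68; pay $172.68 → $0.00
Total paid: $6,450.75

$6,450.75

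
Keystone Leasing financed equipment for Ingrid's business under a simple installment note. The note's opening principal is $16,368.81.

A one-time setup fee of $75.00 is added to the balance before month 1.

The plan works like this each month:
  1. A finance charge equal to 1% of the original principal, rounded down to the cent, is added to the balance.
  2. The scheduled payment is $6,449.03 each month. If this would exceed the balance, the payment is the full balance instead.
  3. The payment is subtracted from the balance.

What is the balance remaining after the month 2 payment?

$3,873.11

Month 1: opening $16,443.81; interest $163.68 → $16,607.49; payment $6,449.03; balance $10,158.46
Month 2: opening $10,158.46; interest $163.68 → $10,322.14; payment $6,449.03; balance $3,873.11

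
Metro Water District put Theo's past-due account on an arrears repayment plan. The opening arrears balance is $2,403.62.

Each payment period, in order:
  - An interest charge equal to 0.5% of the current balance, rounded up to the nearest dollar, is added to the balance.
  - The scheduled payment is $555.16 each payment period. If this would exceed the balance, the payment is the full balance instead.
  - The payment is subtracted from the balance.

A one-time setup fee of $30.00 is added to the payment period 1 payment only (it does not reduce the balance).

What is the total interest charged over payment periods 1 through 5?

Payment period 1: $2,403.62 +$13.00 interest = $2,416.62; pay $555.16 (+ $30.00 fee) → $1,861.46
Payment period 2: $1,861.46 +$10.00 interest = $1,871.46; pay $555.16 → $1,316.30
Payment period 3: $1,316.30 +$7.00 interest = $1,323.30; pay $555.16 → $768.14
Payment period 4: $768.14 +$4.00 interest = $772.14; pay $555.16 → $216.98
Payment period 5: $216.98 +$2.00 interest = $218.98; pay $218.98 → $0.00
Total interest: $13.00 + $10.00 + $7.00 + $4.00 + $2.00 = $36.00

$36.00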